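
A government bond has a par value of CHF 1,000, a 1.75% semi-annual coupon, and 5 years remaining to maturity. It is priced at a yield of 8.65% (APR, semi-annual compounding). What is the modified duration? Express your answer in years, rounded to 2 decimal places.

Periodic yield y = 0.04325. First find Macaulay duration:
  t   CF        PV=CF/(1+0.04325)^t    t·PV
  1         8.75         8.3873         8.3873
  2         8.75         8.0395        16.0791
  3         8.75         7.7062        23.1187
  4         8.75         7.3868        29.5471
  5         8.75         7.0805        35.4027
  6         8.75         6.7870        40.7220
  7         8.75         6.5056        45.5394
  8         8.75         6.2359        49.8874
  9         8.75         5.9774        53.7966
  10    1,008.75       660.5407     6,605.4075
  Σ                    724.6470     6,907.8877
P = 724.6470; Macaulay duration = 6,907.8877 / 724.6470 = 9.53276 half-year periods = 4.76638 years.
Modified duration = D_Mac / (1 + y) = 4.76638 / 1.04325 = 4.56878 years.

4.57 years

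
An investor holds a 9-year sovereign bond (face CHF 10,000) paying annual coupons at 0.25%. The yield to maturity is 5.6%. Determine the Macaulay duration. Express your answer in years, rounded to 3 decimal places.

Periodic yield y = 0.056. Discount each cash flow and weight by its year:
  t   CF        PV=CF/(1+0.056)^t    t·PV
  1        25.00        23.6742        23.6742
  2        25.00        22.4188        44.8376
  3        25.00        21.2299        63.6897
  4        25.00        20.1041        80.4163
  5        25.00        19.0380        95.1898
  6        25.00        18.0284       108.1702
  7        25.00        17.0723       119.5063
  8        25.00        16.1670       129.3358
  9    10,025.00     6,139.1623    55,252.4610
  Σ                  6,296.8950    55,917.2810
Price P = Σ PV = 6,296.8950.
Macaulay duration = Σ(t·PV) / P = 55,917.2810 / 6,296.8950 = 8.88014 years.

8.880 years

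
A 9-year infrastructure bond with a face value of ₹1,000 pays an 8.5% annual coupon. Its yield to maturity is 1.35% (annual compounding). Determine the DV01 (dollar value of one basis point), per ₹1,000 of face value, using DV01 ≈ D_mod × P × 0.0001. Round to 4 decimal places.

₹1.1339

Periodic yield y = 0.0135.
  t   CF        PV=CF/(1+0.0135)^t    t·PV
  1        85.00        83.8678        83.8678
  2        85.00        82.7507       165.5013
  3        85.00        81.6484       244.9452
  4        85.00        80.5608       322.2433
  5        85.00        79.4877       397.4387
  6        85.00        78.4290       470.5737
  7        85.00        77.3843       541.6898
  8        85.00        76.3535       610.8279
  9     1,085.00       961.6476     8,654.8286
  Σ                  1,602.1297    11,491.9164
P = 1,602.1297; D_Mac = 7.17290 yrs; D_mod = 7.07736 yrs.
DV01 ≈ 7.07736 × 1,602.1297 × 0.0001 = 1.133884.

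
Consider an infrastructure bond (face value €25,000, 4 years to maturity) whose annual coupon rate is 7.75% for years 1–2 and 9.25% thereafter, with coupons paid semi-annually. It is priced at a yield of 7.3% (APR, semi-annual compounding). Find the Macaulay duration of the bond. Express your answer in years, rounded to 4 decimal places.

Periodic yield y = 0.0365. Discount each cash flow and weight by its period:
  t   CF        PV=CF/(1+0.0365)^t    t·PV
  1       968.75       934.6358       934.6358
  2       968.75       901.7229     1,803.4458
  3       968.75       869.9690     2,609.9071
  4       968.75       839.3334     3,357.3335
  5     1,156.25       966.5075     4,832.5373
  6     1,156.25       932.4722     5,594.8334
  7     1,156.25       899.6355     6,297.4487
  8    26,156.25    19,634.5534   157,076.4275
  Σ                 25,978.8298   182,506.5691
Price P = Σ PV = 25,978.8298.
Macaulay duration = Σ(t·PV) / P = 182,506.5691 / 25,978.8298 = 7.02520 half-year periods.
In years: 7.02520 / 2 = 3.51260 years.

3.5126 years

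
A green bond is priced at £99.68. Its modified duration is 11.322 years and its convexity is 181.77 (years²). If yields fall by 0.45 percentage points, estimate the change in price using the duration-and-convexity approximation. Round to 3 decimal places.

Duration effect: -D_mod·Δy = -11.322 × (-0.0045) = +0.050949
Convexity effect: ½·C·(Δy)² = 0.5 × 181.77 × (-0.0045)² = +0.00184042125
ΔP/P ≈ +0.050949 + 0.00184042125 = +0.05278942125
ΔP ≈ 99.68 × (+0.05278942125) = +5.2620495102.

+£5.262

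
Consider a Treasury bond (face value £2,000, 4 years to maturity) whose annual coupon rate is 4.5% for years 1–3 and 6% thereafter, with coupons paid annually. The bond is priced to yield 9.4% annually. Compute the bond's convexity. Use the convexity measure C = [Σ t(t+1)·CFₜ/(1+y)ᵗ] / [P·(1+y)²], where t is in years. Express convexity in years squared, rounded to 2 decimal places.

With y = 0.094:
  t   CF        PV=CF/(1+0.094)^t    t·PV        t(t+1)·PV
  1        90.00        82.2669        82.2669         164.5338
  2        90.00        75.1983       150.3965         451.1896
  3        90.00        68.7370       206.2110         824.8439
  4     2,120.00     1,480.0166     5,920.0662      29,600.3311
  Σ                  1,706.2187     6,358.9407      31,040.8985
P = 1,706.2187.
Convexity = Σ t(t+1)·PV / [P·(1+y)²] = 31,040.8985 / (1,706.2187 × 1.196836) = 15.20075.

15.20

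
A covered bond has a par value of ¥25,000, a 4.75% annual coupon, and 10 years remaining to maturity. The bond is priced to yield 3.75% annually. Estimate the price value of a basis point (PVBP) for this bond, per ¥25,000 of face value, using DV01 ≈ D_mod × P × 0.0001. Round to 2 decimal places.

Periodic yield y = 0.0375.
  t   CF        PV=CF/(1+0.0375)^t    t·PV
  1     1,187.50     1,144.5783     1,144.5783
  2     1,187.50     1,103.2080     2,206.4160
  3     1,187.50     1,063.3330     3,189.9991
  4     1,187.50     1,024.8993     4,099.5972
  5     1,187.50       987.8547     4,939.2737
  6     1,187.50       952.1492     5,712.8949
  7     1,187.50       917.7341     6,424.1389
  8     1,187.50       884.5630     7,076.5041
  9     1,187.50       852.5909     7,673.3177
  10   26,187.50    18,122.2863   181,222.8627
  Σ                 27,053.1968   223,689.5826
P = 27,053.1968; D_Mac = 8.26851 yrs; D_mod = 7.96965 yrs.
DV01 ≈ 7.96965 × 27,053.1968 × 0.0001 = 21.560442.

¥21.56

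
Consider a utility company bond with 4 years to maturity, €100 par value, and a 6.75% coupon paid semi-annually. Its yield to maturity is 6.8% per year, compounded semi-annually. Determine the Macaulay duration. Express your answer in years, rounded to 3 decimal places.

3.571 years

Periodic yield y = 0.034. Discount each cash flow and weight by its period:
  t   CF        PV=CF/(1+0.034)^t    t·PV
  1        3.375         3.2640         3.2640
  2        3.375         3.1567         6.3134
  3        3.375         3.0529         9.1587
  4        3.375         2.9525        11.8100
  5        3.375         2.8554        14.2771
  6        3.375         2.7615        16.5692
  7        3.375         2.6707        18.6951
  8      103.375        79.1136       632.9089
  Σ                     99.8274       712.9965
Price P = Σ PV = 99.8274.
Macaulay duration = Σ(t·PV) / P = 712.9965 / 99.8274 = 7.14229 half-year periods.
In years: 7.14229 / 2 = 3.57115 years.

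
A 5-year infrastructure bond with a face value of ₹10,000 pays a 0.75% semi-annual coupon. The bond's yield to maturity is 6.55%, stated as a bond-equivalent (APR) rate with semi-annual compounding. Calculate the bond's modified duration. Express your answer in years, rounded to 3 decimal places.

4.745 years

Periodic yield y = 0.03275. First find Macaulay duration:
  t   CF        PV=CF/(1+0.03275)^t    t·PV
  1        37.50        36.3108        36.3108
  2        37.50        35.1594        70.3187
  3        37.50        34.0444       102.1332
  4        37.50        32.9648       131.8592
  5        37.50        31.9194       159.5972
  6        37.50        30.9072       185.4434
  7        37.50        29.9271       209.4898
  8        37.50        28.9781       231.8247
  9        37.50        28.0591       252.5323
  10   10,037.50     7,272.3291    72,723.2906
  Σ                  7,560.5994    74,102.7999
P = 7,560.5994; Macaulay duration = 74,102.7999 / 7,560.5994 = 9.80118 half-year periods = 4.90059 years.
Modified duration = D_Mac / (1 + y) = 4.90059 / 1.03275 = 4.74519 years.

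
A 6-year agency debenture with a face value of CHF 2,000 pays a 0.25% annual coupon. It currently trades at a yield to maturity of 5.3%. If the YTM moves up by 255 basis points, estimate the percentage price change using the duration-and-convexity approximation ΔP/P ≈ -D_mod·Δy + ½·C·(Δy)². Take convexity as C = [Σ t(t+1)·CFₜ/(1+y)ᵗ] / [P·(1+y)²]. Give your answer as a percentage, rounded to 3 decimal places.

-13.202%

With y = 0.053:
  t   CF        PV=CF/(1+0.053)^t    t·PV        t(t+1)·PV
  1         5.00         4.7483         4.7483           9.4967
  2         5.00         4.5093         9.0187          27.0561
  3         5.00         4.2824        12.8471          51.3885
  4         5.00         4.0668        16.2673          81.3367
  5         5.00         3.8621        19.3107         115.8642
  6     2,005.00     1,470.7679     8,824.6075      61,772.2528
  Σ                  1,492.2370     8,886.7997      62,057.3950
P = 1,492.2370; D_Mac = 5.95535 yrs; D_mod = 5.65561 yrs; C = 37.50585.
Duration effect: -5.65561 × (+0.0255) = -0.144218
Convexity effect: 0.5 × 37.50585 × (0.0255)² = +0.0121941
ΔP/P ≈ -0.144218 + 0.0121941 = -0.132024 = -13.2024%.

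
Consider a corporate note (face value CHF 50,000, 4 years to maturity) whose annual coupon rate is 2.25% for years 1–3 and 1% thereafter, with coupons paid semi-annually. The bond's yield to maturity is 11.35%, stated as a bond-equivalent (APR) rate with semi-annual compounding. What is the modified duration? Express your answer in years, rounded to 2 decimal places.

3.61 years

Periodic yield y = 0.05675. First find Macaulay duration:
  t   CF        PV=CF/(1+0.05675)^t    t·PV
  1       562.50       532.2924       532.2924
  2       562.50       503.7070     1,007.4141
  3       562.50       476.6568     1,429.9703
  4       562.50       451.0592     1,804.2366
  5       562.50       426.8362     2,134.1810
  6       562.50       403.9141     2,423.4845
  7       250.00       169.8769     1,189.1380
  8    50,250.00    32,311.5665   258,492.5323
  Σ                 35,275.9090   269,013.2491
P = 35,275.9090; Macaulay duration = 269,013.2491 / 35,275.9090 = 7.62598 half-year periods = 3.81299 years.
Modified duration = D_Mac / (1 + y) = 3.81299 / 1.05675 = 3.60822 years.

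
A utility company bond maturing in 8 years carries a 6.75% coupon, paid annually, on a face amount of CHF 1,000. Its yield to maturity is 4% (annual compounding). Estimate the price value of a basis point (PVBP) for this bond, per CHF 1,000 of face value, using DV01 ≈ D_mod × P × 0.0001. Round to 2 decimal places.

Periodic yield y = 0.04.
  t   CF        PV=CF/(1+0.04)^t    t·PV
  1        67.50        64.9038        64.9038
  2        67.50        62.4075       124.8151
  3        67.50        60.0073       180.0218
  4        67.50        57.6993       230.7971
  5        67.50        55.4801       277.4004
  6        67.50        53.3462       320.0774
  7        67.50        51.2945       359.0612
  8     1,067.50       780.0118     6,240.0944
  Σ                  1,185.1505     7,797.1711
P = 1,185.1505; D_Mac = 6.57906 yrs; D_mod = 6.32602 yrs.
DV01 ≈ 6.32602 × 1,185.1505 × 0.0001 = 0.749728.

CHF 0.75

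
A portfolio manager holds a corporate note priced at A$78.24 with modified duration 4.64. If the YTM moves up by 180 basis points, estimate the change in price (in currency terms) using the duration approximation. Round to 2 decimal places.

Duration approximation: ΔP/P ≈ -D_mod · Δy = -4.64 × (+0.018) = -0.083520.
ΔP ≈ 78.24 × (-0.083520) = -6.5346048.

-A$6.53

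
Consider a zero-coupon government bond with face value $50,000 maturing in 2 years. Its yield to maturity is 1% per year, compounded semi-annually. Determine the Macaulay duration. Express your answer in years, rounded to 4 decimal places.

2.0000 years

A zero-coupon bond has a single cash flow at maturity, so its Macaulay duration equals its maturity: 2 years.
(Equivalently: 4 semi-annual periods ÷ 2 = 2 years.)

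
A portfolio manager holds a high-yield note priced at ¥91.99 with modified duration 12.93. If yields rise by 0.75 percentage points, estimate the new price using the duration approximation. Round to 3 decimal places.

Duration approximation: ΔP/P ≈ -D_mod · Δy = -12.93 × (+0.0075) = -0.096975.
New price ≈ 91.99 × (1 - 0.096975) = 83.06926975.

¥83.069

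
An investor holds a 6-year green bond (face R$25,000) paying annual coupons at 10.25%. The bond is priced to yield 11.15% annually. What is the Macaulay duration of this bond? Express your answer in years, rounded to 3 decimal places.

4.741 years

Periodic yield y = 0.1115. Discount each cash flow and weight by its year:
  t   CF        PV=CF/(1+0.1115)^t    t·PV
  1     2,562.50     2,305.4431     2,305.4431
  2     2,562.50     2,074.1728     4,148.3456
  3     2,562.50     1,866.1024     5,598.3072
  4     2,562.50     1,678.9045     6,715.6182
  5     2,562.50     1,510.4854     7,552.4271
  6    27,562.50    14,617.1197    87,702.7184
  Σ                 24,052.2280   114,022.8597
Price P = Σ PV = 24,052.2280.
Macaulay duration = Σ(t·PV) / P = 114,022.8597 / 24,052.2280 = 4.74064 years.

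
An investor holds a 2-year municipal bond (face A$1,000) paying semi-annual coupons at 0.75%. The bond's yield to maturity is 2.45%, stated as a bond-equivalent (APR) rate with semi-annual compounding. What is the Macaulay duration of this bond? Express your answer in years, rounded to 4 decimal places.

1.9886 years

Periodic yield y = 0.01225. Discount each cash flow and weight by its period:
  t   CF        PV=CF/(1+0.01225)^t    t·PV
  1         3.75         3.7046         3.7046
  2         3.75         3.6598         7.3196
  3         3.75         3.6155        10.8465
  4     1,003.75       956.0364     3,824.1455
  Σ                    967.0163     3,846.0162
Price P = Σ PV = 967.0163.
Macaulay duration = Σ(t·PV) / P = 3,846.0162 / 967.0163 = 3.97720 half-year periods.
In years: 3.97720 / 2 = 1.98860 years.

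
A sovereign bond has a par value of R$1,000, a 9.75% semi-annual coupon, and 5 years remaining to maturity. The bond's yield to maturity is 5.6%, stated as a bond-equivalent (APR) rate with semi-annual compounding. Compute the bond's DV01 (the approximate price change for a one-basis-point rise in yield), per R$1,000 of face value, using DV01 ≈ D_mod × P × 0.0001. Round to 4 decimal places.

R$0.4768

Periodic yield y = 0.028.
  t   CF        PV=CF/(1+0.028)^t    t·PV
  1        48.75        47.4222        47.4222
  2        48.75        46.1305        92.2610
  3        48.75        44.8741       134.6222
  4        48.75        43.6518       174.6072
  5        48.75        42.4628       212.3142
  6        48.75        41.3063       247.8376
  7        48.75        40.1812       281.2683
  8        48.75        39.0868       312.6941
  9        48.75        38.0221       342.1993
  10    1,048.75       795.6844     7,956.8437
  Σ                  1,178.8221     9,802.0698
P = 1,178.8221; D_Mac = 8.31514 half-year periods = 4.15757 yrs; D_mod = 4.04433 yrs.
DV01 ≈ 4.04433 × 1,178.8221 × 0.0001 = 0.476754.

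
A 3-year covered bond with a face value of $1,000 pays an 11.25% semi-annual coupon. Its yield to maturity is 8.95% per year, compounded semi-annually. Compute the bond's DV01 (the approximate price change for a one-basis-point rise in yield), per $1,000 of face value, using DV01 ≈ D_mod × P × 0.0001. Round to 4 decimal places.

$0.2677

Periodic yield y = 0.04475.
  t   CF        PV=CF/(1+0.04475)^t    t·PV
  1        56.25        53.8406        53.8406
  2        56.25        51.5345       103.0689
  3        56.25        49.3271       147.9812
  4        56.25        47.2142       188.8570
  5        56.25        45.1919       225.9595
  6     1,056.25       812.2551     4,873.5306
  Σ                  1,059.3634     5,593.2378
P = 1,059.3634; D_Mac = 5.27981 half-year periods = 2.63991 yrs; D_mod = 2.52683 yrs.
DV01 ≈ 2.52683 × 1,059.3634 × 0.0001 = 0.267683.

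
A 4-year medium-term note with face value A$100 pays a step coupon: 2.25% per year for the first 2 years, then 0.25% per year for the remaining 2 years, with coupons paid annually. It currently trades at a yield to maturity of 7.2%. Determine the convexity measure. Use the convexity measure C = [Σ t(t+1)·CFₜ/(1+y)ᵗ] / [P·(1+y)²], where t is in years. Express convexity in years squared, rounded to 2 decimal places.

With y = 0.072:
  t   CF        PV=CF/(1+0.072)^t    t·PV        t(t+1)·PV
  1         2.25         2.0989         2.0989           4.1978
  2         2.25         1.9579         3.9158          11.7475
  3         0.25         0.2029         0.6088           2.4352
  4       100.25        75.9111       303.6444       1,518.2218
  Σ                     80.1708       310.2679       1,536.6023
P = 80.1708.
Convexity = Σ t(t+1)·PV / [P·(1+y)²] = 1,536.6023 / (80.1708 × 1.149184) = 16.67845.

16.68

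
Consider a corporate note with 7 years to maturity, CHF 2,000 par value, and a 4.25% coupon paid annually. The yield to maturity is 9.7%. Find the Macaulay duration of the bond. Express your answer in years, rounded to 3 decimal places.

6.039 years

Periodic yield y = 0.097. Discount each cash flow and weight by its year:
  t   CF        PV=CF/(1+0.097)^t    t·PV
  1        85.00        77.4840        77.4840
  2        85.00        70.6327       141.2654
  3        85.00        64.3871       193.1614
  4        85.00        58.6938       234.7753
  5        85.00        53.5039       267.5197
  6        85.00        48.7730       292.6378
  7     2,085.00     1,090.5854     7,634.0976
  Σ                  1,464.0600     8,840.9412
Price P = Σ PV = 1,464.0600.
Macaulay duration = Σ(t·PV) / P = 8,840.9412 / 1,464.0600 = 6.03865 years.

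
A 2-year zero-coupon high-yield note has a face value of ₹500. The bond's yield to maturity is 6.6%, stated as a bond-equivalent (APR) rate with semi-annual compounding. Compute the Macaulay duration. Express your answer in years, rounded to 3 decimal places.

2.000 years

A zero-coupon bond has a single cash flow at maturity, so its Macaulay duration equals its maturity: 2 years.
(Equivalently: 4 semi-annual periods ÷ 2 = 2 years.)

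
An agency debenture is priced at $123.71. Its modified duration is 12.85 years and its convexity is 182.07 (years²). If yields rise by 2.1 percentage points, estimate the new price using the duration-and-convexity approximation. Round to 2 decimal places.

$95.29

Duration effect: -D_mod·Δy = -12.85 × (+0.021) = -0.269850
Convexity effect: ½·C·(Δy)² = 0.5 × 182.07 × (0.021)² = +0.040146435
ΔP/P ≈ -0.269850 + 0.040146435 = -0.229703565
New price ≈ 123.71 × (1 - 0.229703565) = 95.29337197385.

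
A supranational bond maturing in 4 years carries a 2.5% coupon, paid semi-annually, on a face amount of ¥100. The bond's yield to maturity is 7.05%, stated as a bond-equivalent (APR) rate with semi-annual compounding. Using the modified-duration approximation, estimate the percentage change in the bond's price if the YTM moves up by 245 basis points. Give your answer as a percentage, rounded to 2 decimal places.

-9.02%

Periodic yield y = 0.03525. Modified duration first:
  t   CF        PV=CF/(1+0.03525)^t    t·PV
  1         1.25         1.2074         1.2074
  2         1.25         1.1663         2.3326
  3         1.25         1.1266         3.3798
  4         1.25         1.0883         4.3530
  5         1.25         1.0512         5.2560
  6         1.25         1.0154         6.0924
  7         1.25         0.9808         6.8658
  8       101.25        76.7420       613.9360
  Σ                     84.3781       643.4231
P = 84.3781; D_Mac = 7.62548 half-year periods = 3.81274 yrs; D_mod = 3.81274/(1+0.03525) = 3.68292 yrs.
ΔP/P ≈ -D_mod · Δy = -3.68292 × (+0.0245) = -0.090231 = -9.0231%.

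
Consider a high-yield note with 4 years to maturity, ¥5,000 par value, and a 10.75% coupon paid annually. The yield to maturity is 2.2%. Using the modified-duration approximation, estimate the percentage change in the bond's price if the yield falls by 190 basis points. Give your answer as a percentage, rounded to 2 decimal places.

+6.56%

Periodic yield y = 0.022. Modified duration first:
  t   CF        PV=CF/(1+0.022)^t    t·PV
  1       537.50       525.9295       525.9295
  2       537.50       514.6082     1,029.2163
  3       537.50       503.5305     1,510.5915
  4     5,537.50     5,075.8661    20,303.4644
  Σ                  6,619.9343    23,369.2017
P = 6,619.9343; D_Mac = 3.53013 yrs; D_mod = 3.53013/(1+0.022) = 3.45413 yrs.
ΔP/P ≈ -D_mod · Δy = -3.45413 × (-0.019) = +0.065629 = +6.5629%.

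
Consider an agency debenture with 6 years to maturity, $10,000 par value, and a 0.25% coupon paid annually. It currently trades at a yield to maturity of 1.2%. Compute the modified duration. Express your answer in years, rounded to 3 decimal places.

Periodic yield y = 0.012. First find Macaulay duration:
  t   CF        PV=CF/(1+0.012)^t    t·PV
  1        25.00        24.7036        24.7036
  2        25.00        24.4106        48.8213
  3        25.00        24.1212        72.3635
  4        25.00        23.8352        95.3406
  5        25.00        23.5525       117.7626
  6    10,025.00     9,332.5711    55,995.4265
  Σ                  9,453.1941    56,354.4180
P = 9,453.1941; Macaulay duration = 56,354.4180 / 9,453.1941 = 5.96142 years.
Modified duration = D_Mac / (1 + y) = 5.96142 / 1.012 = 5.89073 years.

5.891 years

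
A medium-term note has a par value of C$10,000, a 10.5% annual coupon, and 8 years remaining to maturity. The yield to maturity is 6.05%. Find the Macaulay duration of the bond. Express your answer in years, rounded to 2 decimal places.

Periodic yield y = 0.0605. Discount each cash flow and weight by its year:
  t   CF        PV=CF/(1+0.0605)^t    t·PV
  1     1,050.00       990.0990       990.0990
  2     1,050.00       933.6153     1,867.2306
  3     1,050.00       880.3539     2,641.0616
  4     1,050.00       830.1310     3,320.5238
  5     1,050.00       782.7732     3,913.8659
  6     1,050.00       738.1171     4,428.7026
  7     1,050.00       696.0086     4,872.0600
  8    11,050.00     6,906.8002    55,254.4019
  Σ                 12,757.8982    77,287.9454
Price P = Σ PV = 12,757.8982.
Macaulay duration = Σ(t·PV) / P = 77,287.9454 / 12,757.8982 = 6.05805 years.

6.06 years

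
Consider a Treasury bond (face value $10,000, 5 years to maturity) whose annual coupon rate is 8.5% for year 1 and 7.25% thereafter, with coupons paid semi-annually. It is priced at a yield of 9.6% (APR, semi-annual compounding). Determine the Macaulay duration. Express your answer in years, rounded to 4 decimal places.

Periodic yield y = 0.048. Discount each cash flow and weight by its period:
  t   CF        PV=CF/(1+0.048)^t    t·PV
  1       425.00       405.5344       405.5344
  2       425.00       386.9603       773.9205
  3       362.50       314.9373       944.8120
  4       362.50       300.5127     1,202.0509
  5       362.50       286.7488     1,433.7440
  6       362.50       273.6153     1,641.6916
  7       362.50       261.0833     1,827.5828
  8       362.50       249.1253     1,993.0020
  9       362.50       237.7149     2,139.4344
  10   10,362.50     6,484.1301    64,841.3005
  Σ                  9,200.3622    77,203.0732
Price P = Σ PV = 9,200.3622.
Macaulay duration = Σ(t·PV) / P = 77,203.0732 / 9,200.3622 = 8.39131 half-year periods.
In years: 8.39131 / 2 = 4.19565 years.

4.1957 years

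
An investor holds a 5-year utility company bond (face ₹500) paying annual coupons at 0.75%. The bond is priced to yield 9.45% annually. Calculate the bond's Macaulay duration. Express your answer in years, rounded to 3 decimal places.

Periodic yield y = 0.0945. Discount each cash flow and weight by its year:
  t   CF        PV=CF/(1+0.0945)^t    t·PV
  1         3.75         3.4262         3.4262
  2         3.75         3.1304         6.2608
  3         3.75         2.8601         8.5804
  4         3.75         2.6132        10.4527
  5       503.75       320.7275     1,603.6376
  Σ                    332.7574     1,632.3577
Price P = Σ PV = 332.7574.
Macaulay duration = Σ(t·PV) / P = 1,632.3577 / 332.7574 = 4.90555 years.

4.906 years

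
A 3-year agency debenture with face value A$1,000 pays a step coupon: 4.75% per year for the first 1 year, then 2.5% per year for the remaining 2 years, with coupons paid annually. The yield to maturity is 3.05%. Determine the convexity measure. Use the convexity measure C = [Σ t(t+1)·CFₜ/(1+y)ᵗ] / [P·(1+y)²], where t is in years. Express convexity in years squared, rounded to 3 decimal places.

With y = 0.0305:
  t   CF        PV=CF/(1+0.0305)^t    t·PV        t(t+1)·PV
  1        47.50        46.0941        46.0941          92.1883
  2        25.00        23.5420        47.0841         141.2522
  3     1,025.00       936.6555     2,809.9664      11,239.8657
  Σ                  1,006.2916     2,903.1446      11,473.3062
P = 1,006.2916.
Convexity = Σ t(t+1)·PV / [P·(1+y)²] = 11,473.3062 / (1,006.2916 × 1.061930) = 10.73665.

10.737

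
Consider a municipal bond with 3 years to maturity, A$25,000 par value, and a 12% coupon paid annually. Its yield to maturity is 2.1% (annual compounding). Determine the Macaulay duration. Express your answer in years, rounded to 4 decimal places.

Periodic yield y = 0.021. Discount each cash flow and weight by its year:
  t   CF        PV=CF/(1+0.021)^t    t·PV
  1     3,000.00     2,938.2958     2,938.2958
  2     3,000.00     2,877.8607     5,755.7214
  3    28,000.00    26,307.5743    78,922.7228
  Σ                 32,123.7308    87,616.7400
Price P = Σ PV = 32,123.7308.
Macaulay duration = Σ(t·PV) / P = 87,616.7400 / 32,123.7308 = 2.72748 years.

2.7275 years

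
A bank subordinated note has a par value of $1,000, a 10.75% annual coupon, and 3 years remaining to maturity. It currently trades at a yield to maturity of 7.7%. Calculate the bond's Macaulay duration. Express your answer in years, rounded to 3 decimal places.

Periodic yield y = 0.077. Discount each cash flow and weight by its year:
  t   CF        PV=CF/(1+0.077)^t    t·PV
  1       107.50        99.8143        99.8143
  2       107.50        92.6781       185.3562
  3     1,107.50       886.5365     2,659.6095
  Σ                  1,079.0289     2,944.7800
Price P = Σ PV = 1,079.0289.
Macaulay duration = Σ(t·PV) / P = 2,944.7800 / 1,079.0289 = 2.72910 years.

2.729 years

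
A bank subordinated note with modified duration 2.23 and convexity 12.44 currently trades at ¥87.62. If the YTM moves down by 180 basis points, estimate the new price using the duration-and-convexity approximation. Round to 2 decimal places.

Duration effect: -D_mod·Δy = -2.23 × (-0.018) = +0.040140
Convexity effect: ½·C·(Δy)² = 0.5 × 12.44 × (-0.018)² = +0.00201528
ΔP/P ≈ +0.040140 + 0.00201528 = +0.04215528
New price ≈ 87.62 × (1 + 0.04215528) = 91.3136456336.

¥91.31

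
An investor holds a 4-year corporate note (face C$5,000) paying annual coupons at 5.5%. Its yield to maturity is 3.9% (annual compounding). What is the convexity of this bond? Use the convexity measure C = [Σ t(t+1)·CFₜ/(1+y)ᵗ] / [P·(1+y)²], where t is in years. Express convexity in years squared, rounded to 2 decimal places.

With y = 0.039:
  t   CF        PV=CF/(1+0.039)^t    t·PV        t(t+1)·PV
  1       275.00       264.6776       264.6776         529.3551
  2       275.00       254.7426       509.4852       1,528.4557
  3       275.00       245.1806       735.5417       2,942.1668
  4     5,275.00     4,526.4765    18,105.9062      90,529.5308
  Σ                  5,291.0773    19,615.6107      95,529.5085
P = 5,291.0773.
Convexity = Σ t(t+1)·PV / [P·(1+y)²] = 95,529.5085 / (5,291.0773 × 1.079521) = 16.72485.

16.72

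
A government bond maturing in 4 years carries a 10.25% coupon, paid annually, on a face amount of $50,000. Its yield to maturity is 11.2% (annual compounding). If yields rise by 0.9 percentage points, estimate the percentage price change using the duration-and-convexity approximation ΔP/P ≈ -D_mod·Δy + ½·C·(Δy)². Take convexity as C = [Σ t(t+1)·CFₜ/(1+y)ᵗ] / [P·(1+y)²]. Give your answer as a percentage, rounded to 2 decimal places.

-2.75%

With y = 0.112:
  t   CF        PV=CF/(1+0.112)^t    t·PV        t(t+1)·PV
  1     5,125.00     4,608.8129     4,608.8129       9,217.6259
  2     5,125.00     4,144.6160     8,289.2319      24,867.6958
  3     5,125.00     3,727.1726    11,181.5179      44,726.0715
  4    55,125.00    36,052.0076   144,208.0302     721,040.1512
  Σ                 48,532.6091   168,287.5930     799,851.5444
P = 48,532.6091; D_Mac = 3.46752 yrs; D_mod = 3.11827 yrs; C = 13.32804.
Duration effect: -3.11827 × (+0.009) = -0.028064
Convexity effect: 0.5 × 13.32804 × (0.009)² = +0.0005398
ΔP/P ≈ -0.028064 + 0.0005398 = -0.027525 = -2.7525%.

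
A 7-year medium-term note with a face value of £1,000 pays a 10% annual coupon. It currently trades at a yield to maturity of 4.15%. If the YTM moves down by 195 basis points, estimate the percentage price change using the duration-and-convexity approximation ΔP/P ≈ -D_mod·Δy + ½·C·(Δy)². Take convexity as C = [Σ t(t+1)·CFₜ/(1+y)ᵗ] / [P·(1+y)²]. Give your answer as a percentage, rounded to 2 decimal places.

+11.21%

With y = 0.0415:
  t   CF        PV=CF/(1+0.0415)^t    t·PV        t(t+1)·PV
  1       100.00        96.0154        96.0154         192.0307
  2       100.00        92.1895       184.3790         553.1370
  3       100.00        88.5161       265.5482       1,062.1930
  4       100.00        84.9890       339.9561       1,699.7807
  5       100.00        81.6025       408.0127       2,448.0759
  6       100.00        78.3510       470.1058       3,290.7406
  7     1,100.00       827.5186     5,792.6302      46,341.0417
  Σ                  1,349.1821     7,556.6474      55,586.9996
P = 1,349.1821; D_Mac = 5.60091 yrs; D_mod = 5.37773 yrs; C = 37.98255.
Duration effect: -5.37773 × (-0.0195) = +0.104866
Convexity effect: 0.5 × 37.98255 × (-0.0195)² = +0.0072214
ΔP/P ≈ +0.104866 + 0.0072214 = +0.112087 = +11.2087%.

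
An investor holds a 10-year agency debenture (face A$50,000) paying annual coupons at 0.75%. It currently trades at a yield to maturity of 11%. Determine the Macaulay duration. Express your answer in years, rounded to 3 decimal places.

9.404 years

Periodic yield y = 0.11. Discount each cash flow and weight by its year:
  t   CF        PV=CF/(1+0.11)^t    t·PV
  1       375.00       337.8378       337.8378
  2       375.00       304.3584       608.7168
  3       375.00       274.1968       822.5903
  4       375.00       247.0241       988.0965
  5       375.00       222.5442     1,112.7212
  6       375.00       200.4903     1,202.9419
  7       375.00       180.6219     1,264.3533
  8       375.00       162.7224     1,301.7795
  9       375.00       146.5968     1,319.3711
  10   50,375.00    17,741.2931   177,412.9312
  Σ                 19,817.6859   186,371.3397
Price P = Σ PV = 19,817.6859.
Macaulay duration = Σ(t·PV) / P = 186,371.3397 / 19,817.6859 = 9.40429 years.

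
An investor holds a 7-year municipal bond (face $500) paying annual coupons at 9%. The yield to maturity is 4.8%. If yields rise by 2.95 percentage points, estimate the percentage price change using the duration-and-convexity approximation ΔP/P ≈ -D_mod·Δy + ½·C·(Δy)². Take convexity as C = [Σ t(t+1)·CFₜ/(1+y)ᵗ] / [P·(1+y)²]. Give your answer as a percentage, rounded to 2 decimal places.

-14.27%

With y = 0.048:
  t   CF        PV=CF/(1+0.048)^t    t·PV        t(t+1)·PV
  1        45.00        42.9389        42.9389          85.8779
  2        45.00        40.9723        81.9445         245.8336
  3        45.00        39.0957       117.2870         469.1480
  4        45.00        37.3050       149.2201         746.1006
  5        45.00        35.5964       177.9820       1,067.8921
  6        45.00        33.9660       203.7962       1,426.5734
  7       545.00       392.5252     2,747.6763      21,981.4102
  Σ                    622.3995     3,520.8451      26,022.8357
P = 622.3995; D_Mac = 5.65689 yrs; D_mod = 5.39780 yrs; C = 38.06824.
Duration effect: -5.39780 × (+0.0295) = -0.159235
Convexity effect: 0.5 × 38.06824 × (0.0295)² = +0.0165644
ΔP/P ≈ -0.159235 + 0.0165644 = -0.142671 = -14.2671%.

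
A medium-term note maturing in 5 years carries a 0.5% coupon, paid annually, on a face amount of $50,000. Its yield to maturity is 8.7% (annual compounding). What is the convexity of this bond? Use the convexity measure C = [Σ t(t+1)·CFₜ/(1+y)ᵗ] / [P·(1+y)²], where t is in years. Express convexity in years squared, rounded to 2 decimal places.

24.97

With y = 0.087:
  t   CF        PV=CF/(1+0.087)^t    t·PV        t(t+1)·PV
  1       250.00       229.9908       229.9908         459.9816
  2       250.00       211.5831       423.1661       1,269.4984
  3       250.00       194.6486       583.9459       2,335.7837
  4       250.00       179.0696       716.2783       3,581.3917
  5    50,250.00    33,112.2236   165,561.1178     993,366.7070
  Σ                 33,927.5157   167,514.4991   1,001,013.3625
P = 33,927.5157.
Convexity = Σ t(t+1)·PV / [P·(1+y)²] = 1,001,013.3625 / (33,927.5157 × 1.181569) = 24.97059.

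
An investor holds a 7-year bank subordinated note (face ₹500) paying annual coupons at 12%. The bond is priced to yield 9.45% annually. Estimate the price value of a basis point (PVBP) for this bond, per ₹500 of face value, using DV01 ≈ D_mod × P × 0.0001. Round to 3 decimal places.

₹0.269

Periodic yield y = 0.0945.
  t   CF        PV=CF/(1+0.0945)^t    t·PV
  1        60.00        54.8196        54.8196
  2        60.00        50.0864       100.1728
  3        60.00        45.7619       137.2857
  4        60.00        41.8108       167.2431
  5        60.00        38.2008       191.0040
  6        60.00        34.9025       209.4151
  7       560.00       297.6307     2,083.4146
  Σ                    563.2126     2,943.3547
P = 563.2126; D_Mac = 5.22601 yrs; D_mod = 4.77479 yrs.
DV01 ≈ 4.77479 × 563.2126 × 0.0001 = 0.268922.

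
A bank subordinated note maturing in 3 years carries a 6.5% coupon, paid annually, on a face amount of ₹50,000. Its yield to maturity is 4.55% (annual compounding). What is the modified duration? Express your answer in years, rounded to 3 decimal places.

2.703 years

Periodic yield y = 0.0455. First find Macaulay duration:
  t   CF        PV=CF/(1+0.0455)^t    t·PV
  1     3,250.00     3,108.5605     3,108.5605
  2     3,250.00     2,973.2764     5,946.5528
  3    53,250.00    46,595.8781   139,787.6344
  Σ                 52,677.7150   148,842.7477
P = 52,677.7150; Macaulay duration = 148,842.7477 / 52,677.7150 = 2.82554 years.
Modified duration = D_Mac / (1 + y) = 2.82554 / 1.0455 = 2.70257 years.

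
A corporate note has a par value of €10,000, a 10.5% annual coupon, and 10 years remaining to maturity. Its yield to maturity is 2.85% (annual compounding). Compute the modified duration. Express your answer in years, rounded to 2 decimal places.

Periodic yield y = 0.0285. First find Macaulay duration:
  t   CF        PV=CF/(1+0.0285)^t    t·PV
  1     1,050.00     1,020.9042     1,020.9042
  2     1,050.00       992.6147     1,985.2294
  3     1,050.00       965.1091     2,895.3273
  4     1,050.00       938.3657     3,753.4627
  5     1,050.00       912.3633     4,561.8166
  6     1,050.00       887.0815     5,322.4890
  7     1,050.00       862.5002     6,037.5017
  8     1,050.00       838.6001     6,708.8011
  9     1,050.00       815.3623     7,338.2608
  10   11,050.00     8,342.9438    83,429.4379
  Σ                 16,575.8450   123,053.2309
P = 16,575.8450; Macaulay duration = 123,053.2309 / 16,575.8450 = 7.42365 years.
Modified duration = D_Mac / (1 + y) = 7.42365 / 1.0285 = 7.21794 years.

7.22 years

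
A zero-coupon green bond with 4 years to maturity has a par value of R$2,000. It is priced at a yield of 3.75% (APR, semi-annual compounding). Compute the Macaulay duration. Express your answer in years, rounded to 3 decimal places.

A zero-coupon bond has a single cash flow at maturity, so its Macaulay duration equals its maturity: 4 years.
(Equivalently: 8 semi-annual periods ÷ 2 = 4 years.)

4.000 years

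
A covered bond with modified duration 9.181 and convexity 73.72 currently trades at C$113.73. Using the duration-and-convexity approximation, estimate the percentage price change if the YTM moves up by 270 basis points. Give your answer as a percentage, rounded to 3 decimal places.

Duration effect: -D_mod·Δy = -9.181 × (+0.027) = -0.247887
Convexity effect: ½·C·(Δy)² = 0.5 × 73.72 × (0.027)² = +0.02687094
ΔP/P ≈ -0.247887 + 0.02687094 = -0.22101606
= -22.101606%.

-22.102%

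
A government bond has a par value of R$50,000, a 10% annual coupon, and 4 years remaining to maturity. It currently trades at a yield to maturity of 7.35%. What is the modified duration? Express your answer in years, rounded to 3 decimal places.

3.270 years

Periodic yield y = 0.0735. First find Macaulay duration:
  t   CF        PV=CF/(1+0.0735)^t    t·PV
  1     5,000.00     4,657.6619     4,657.6619
  2     5,000.00     4,338.7628     8,677.5256
  3     5,000.00     4,041.6980    12,125.0940
  4    55,000.00    41,414.6976   165,658.7903
  Σ                 54,452.8202   191,119.0717
P = 54,452.8202; Macaulay duration = 191,119.0717 / 54,452.8202 = 3.50981 years.
Modified duration = D_Mac / (1 + y) = 3.50981 / 1.0735 = 3.26950 years.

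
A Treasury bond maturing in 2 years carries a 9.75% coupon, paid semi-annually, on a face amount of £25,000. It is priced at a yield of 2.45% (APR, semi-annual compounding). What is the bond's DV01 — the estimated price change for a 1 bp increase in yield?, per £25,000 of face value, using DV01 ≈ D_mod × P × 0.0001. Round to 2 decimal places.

£5.29

Periodic yield y = 0.01225.
  t   CF        PV=CF/(1+0.01225)^t    t·PV
  1     1,218.75     1,204.0010     1,204.0010
  2     1,218.75     1,189.4305     2,378.8609
  3     1,218.75     1,175.0363     3,525.1088
  4    26,218.75    24,972.4321    99,889.7284
  Σ                 28,540.8998   106,997.6991
P = 28,540.8998; D_Mac = 3.74893 half-year periods = 1.87446 yrs; D_mod = 1.85178 yrs.
DV01 ≈ 1.85178 × 28,540.8998 × 0.0001 = 5.285142.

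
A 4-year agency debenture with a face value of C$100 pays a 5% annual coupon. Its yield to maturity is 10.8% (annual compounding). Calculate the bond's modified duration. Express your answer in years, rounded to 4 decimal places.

Periodic yield y = 0.108. First find Macaulay duration:
  t   CF        PV=CF/(1+0.108)^t    t·PV
  1         5.00         4.5126         4.5126
  2         5.00         4.0728         8.1456
  3         5.00         3.6758        11.0274
  4       105.00        69.6675       278.6700
  Σ                     81.9287       302.3556
P = 81.9287; Macaulay duration = 302.3556 / 81.9287 = 3.69047 years.
Modified duration = D_Mac / (1 + y) = 3.69047 / 1.108 = 3.33075 years.

3.3308 years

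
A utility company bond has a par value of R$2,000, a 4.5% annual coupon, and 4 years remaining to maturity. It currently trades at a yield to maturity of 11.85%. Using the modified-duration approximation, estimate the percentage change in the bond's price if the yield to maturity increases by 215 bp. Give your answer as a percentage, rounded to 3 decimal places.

Periodic yield y = 0.1185. Modified duration first:
  t   CF        PV=CF/(1+0.1185)^t    t·PV
  1        90.00        80.4649        80.4649
  2        90.00        71.9400       143.8800
  3        90.00        64.3183       192.9549
  4     2,090.00     1,335.3722     5,341.4888
  Σ                  1,552.0954     5,758.7887
P = 1,552.0954; D_Mac = 3.71033 yrs; D_mod = 3.71033/(1+0.1185) = 3.31724 yrs.
ΔP/P ≈ -D_mod · Δy = -3.31724 × (+0.0215) = -0.071321 = -7.1321%.

-7.132%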